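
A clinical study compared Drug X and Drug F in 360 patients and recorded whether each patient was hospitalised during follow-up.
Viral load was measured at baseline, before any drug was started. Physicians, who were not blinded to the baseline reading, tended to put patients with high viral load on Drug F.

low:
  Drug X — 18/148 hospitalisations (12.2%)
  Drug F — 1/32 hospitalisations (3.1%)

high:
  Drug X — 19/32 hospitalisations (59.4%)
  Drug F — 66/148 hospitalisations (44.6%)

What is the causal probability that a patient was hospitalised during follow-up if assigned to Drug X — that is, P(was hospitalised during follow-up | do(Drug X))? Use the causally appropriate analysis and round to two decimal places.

0.36

Viral load differs across drugs for reasons unrelated to any effect of the drug itself, and it separately predicts the outcome — a classic confounder. We must compare within viral load levels.
Standardising Drug X to the population viral load mix: 0.500·18/148 + 0.500·19/32 = 0.358.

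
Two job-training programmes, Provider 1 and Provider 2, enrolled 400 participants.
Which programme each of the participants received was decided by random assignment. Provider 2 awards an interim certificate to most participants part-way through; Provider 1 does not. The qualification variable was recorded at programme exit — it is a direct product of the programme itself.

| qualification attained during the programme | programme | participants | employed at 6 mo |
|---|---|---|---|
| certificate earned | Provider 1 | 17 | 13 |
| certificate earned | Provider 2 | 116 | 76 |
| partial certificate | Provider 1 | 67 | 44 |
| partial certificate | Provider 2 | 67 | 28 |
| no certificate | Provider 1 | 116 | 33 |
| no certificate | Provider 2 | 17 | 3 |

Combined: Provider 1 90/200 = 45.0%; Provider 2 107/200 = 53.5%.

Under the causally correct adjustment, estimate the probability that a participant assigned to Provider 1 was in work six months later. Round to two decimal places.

Within every qualification attained during the programme level Provider 1 has the higher rate, yet pooled Provider 2 does — Simpson's reversal.
The distribution of qualification attained during the programme is itself part of what the programme does — it is an intermediate outcome. Holding it fixed would remove that part of the effect; the total effect is the pooled difference.
So P(outcome | do(Provider 1)) is just the pooled rate for Provider 1: 90/200 = 0.450.

0.45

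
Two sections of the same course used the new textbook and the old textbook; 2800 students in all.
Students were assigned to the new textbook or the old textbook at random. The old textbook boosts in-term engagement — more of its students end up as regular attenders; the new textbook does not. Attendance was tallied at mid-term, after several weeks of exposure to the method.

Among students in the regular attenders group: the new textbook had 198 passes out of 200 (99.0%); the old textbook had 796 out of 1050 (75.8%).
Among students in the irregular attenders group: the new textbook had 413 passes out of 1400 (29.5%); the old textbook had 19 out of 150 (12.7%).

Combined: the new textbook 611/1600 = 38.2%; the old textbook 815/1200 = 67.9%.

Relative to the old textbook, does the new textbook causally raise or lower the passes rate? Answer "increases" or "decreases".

decreases

Within every mid-term attendance level the new textbook has the higher rate, yet pooled the old textbook does — Simpson's reversal.
Stratifying would compare teaching methods among students the teaching methods themselves sorted into mid-term attendance groups — a form of selection on an intermediate. The unconditioned pooled rates give the total causal effect.
Pooled: the new textbook 38.2% vs the old textbook 67.9%; the old textbook is higher overall.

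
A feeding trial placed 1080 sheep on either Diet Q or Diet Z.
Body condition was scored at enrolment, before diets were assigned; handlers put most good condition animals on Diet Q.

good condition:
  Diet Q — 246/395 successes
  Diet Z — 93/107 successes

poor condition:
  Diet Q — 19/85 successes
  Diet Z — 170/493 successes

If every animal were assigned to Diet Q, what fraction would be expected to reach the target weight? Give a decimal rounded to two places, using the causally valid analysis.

0.41

Starting body condition differs across diets for reasons unrelated to any effect of the diet itself, and it separately predicts the outcome — a classic confounder. We must compare within starting body condition levels.
Standardising Diet Q to the population starting body condition mix: 0.465·246/395 + 0.535·19/85 = 0.409.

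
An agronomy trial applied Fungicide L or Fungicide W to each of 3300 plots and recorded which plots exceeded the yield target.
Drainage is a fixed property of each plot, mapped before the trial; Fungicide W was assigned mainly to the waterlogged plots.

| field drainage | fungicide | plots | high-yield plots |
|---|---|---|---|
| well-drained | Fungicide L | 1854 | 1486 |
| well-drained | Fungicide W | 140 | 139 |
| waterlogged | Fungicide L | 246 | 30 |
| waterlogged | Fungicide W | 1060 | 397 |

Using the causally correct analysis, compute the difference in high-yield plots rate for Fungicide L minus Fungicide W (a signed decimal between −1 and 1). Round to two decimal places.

Since field drainage is a pre-existing factor (not a product of the fungicide) and it affects the outcome on its own, it is a confounder. The stratified rates, not the pooled rate, identify the causal effect.
Adjusting over the population distribution of field drainage: 0.604·(0.802−0.993) + 0.396·(0.122−0.375) = -0.216.

-0.22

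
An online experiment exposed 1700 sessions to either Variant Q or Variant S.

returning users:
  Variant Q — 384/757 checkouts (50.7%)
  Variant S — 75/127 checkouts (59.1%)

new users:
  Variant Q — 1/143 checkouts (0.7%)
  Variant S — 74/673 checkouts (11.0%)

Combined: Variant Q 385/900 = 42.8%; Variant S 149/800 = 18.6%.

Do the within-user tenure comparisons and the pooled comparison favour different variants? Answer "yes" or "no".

Within each user tenure level (returning users 50.7% vs 59.1%; new users 0.7% vs 11.0%), Variant S has the higher rate every time. Pooled: 42.8% vs 18.6% — Variant Q has the higher rate overall. The two comparisons disagree.

yes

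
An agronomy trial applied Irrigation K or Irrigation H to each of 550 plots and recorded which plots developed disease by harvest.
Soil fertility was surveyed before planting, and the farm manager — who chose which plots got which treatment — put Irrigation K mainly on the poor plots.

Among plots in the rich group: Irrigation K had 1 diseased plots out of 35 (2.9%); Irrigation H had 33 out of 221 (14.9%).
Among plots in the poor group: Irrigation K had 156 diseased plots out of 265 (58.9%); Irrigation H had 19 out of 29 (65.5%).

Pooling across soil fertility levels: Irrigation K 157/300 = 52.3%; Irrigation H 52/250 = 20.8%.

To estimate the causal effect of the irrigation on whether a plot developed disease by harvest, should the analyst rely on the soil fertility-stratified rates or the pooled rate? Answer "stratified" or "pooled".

stratified

Soil fertility is set before the irrigation has any effect — it is not caused by the irrigation — and it independently drives the outcome. That makes it a confounder, so the causal comparison is within soil fertility levels.
Within each level — rich: 2.9% vs 14.9%; poor: 58.9% vs 65.5% — Irrigation K is lower every time.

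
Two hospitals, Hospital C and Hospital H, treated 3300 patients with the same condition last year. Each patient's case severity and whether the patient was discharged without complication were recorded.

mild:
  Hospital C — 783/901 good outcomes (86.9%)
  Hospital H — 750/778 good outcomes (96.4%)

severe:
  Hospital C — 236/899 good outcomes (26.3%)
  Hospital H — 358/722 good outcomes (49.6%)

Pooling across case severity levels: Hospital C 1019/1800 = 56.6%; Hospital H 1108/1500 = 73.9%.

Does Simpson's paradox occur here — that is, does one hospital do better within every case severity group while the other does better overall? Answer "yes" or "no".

Within each case severity level (mild 86.9% vs 96.4%; severe 26.3% vs 49.6%), Hospital H has the higher rate every time. Pooled: 56.6% vs 73.9% — Hospital H has the higher rate overall. They agree.

no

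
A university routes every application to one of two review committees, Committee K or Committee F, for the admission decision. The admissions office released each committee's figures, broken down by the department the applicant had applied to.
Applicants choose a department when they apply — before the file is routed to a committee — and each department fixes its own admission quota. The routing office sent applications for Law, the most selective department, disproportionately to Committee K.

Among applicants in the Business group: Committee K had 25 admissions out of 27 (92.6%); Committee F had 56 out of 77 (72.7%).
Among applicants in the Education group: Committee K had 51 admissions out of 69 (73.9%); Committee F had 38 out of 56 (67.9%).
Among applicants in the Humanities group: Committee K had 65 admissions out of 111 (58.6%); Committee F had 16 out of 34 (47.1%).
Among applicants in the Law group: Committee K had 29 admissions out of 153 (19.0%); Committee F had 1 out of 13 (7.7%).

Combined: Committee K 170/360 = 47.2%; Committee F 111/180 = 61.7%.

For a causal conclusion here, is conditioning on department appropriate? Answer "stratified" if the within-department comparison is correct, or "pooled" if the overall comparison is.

Committee K is higher inside every department stratum but Committee F is higher in aggregate. Whether to stratify depends on how department relates to the review committee.
Department is set before the review committee has any effect — it is not caused by the review committee — and it independently drives the outcome. That makes it a confounder, so the causal comparison is within department levels.
Within each level — Business: 92.6% vs 72.7%; Education: 73.9% vs 67.9%; Humanities: 58.6% vs 47.1%; Law: 19.0% vs 7.7% — Committee K is higher every time.

stratified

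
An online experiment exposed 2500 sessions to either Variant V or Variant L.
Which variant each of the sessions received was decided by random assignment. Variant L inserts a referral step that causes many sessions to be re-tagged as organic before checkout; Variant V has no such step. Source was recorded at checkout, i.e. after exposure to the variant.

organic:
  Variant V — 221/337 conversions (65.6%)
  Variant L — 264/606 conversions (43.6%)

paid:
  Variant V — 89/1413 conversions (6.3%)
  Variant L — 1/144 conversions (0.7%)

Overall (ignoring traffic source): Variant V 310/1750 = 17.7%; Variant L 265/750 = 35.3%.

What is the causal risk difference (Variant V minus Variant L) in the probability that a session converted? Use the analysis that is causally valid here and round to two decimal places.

-0.18

Variant V is higher inside every traffic source stratum but Variant L is higher in aggregate. Whether to stratify depends on how traffic source relates to the variant.
Traffic source is downstream of the variant. One should not condition on a consequence of treatment, so the overall rates are the right comparison.
The causal difference is the pooled difference: 0.177 − 0.353 = -0.176.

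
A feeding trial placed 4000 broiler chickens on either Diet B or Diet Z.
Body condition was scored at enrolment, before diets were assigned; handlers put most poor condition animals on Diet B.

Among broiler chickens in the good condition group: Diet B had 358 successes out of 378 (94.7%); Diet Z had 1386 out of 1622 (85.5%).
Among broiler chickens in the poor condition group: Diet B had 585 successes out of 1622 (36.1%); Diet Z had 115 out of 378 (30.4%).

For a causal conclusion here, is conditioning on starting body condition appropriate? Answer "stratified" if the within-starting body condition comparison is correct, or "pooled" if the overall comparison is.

Diet B is higher inside every starting body condition stratum but Diet Z is higher in aggregate. Whether to stratify depends on how starting body condition relates to the diet.
Here starting body condition is a common cause — it drives both which diet a case falls under and the outcome. The crude comparison mixes populations; the stratum-specific rates are the causally relevant ones.
Within each level — good condition: 94.7% vs 85.5%; poor condition: 36.1% vs 30.4% — Diet B is higher every time.

stratified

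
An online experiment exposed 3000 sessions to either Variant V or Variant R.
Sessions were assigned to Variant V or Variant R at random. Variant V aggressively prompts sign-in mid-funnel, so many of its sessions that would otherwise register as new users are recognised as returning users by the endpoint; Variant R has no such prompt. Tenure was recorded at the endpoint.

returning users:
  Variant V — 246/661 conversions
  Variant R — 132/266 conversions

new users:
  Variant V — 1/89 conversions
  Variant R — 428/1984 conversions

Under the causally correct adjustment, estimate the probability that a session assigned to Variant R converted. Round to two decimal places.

0.25

User tenure lies on the pathway variant → user tenure → outcome, so adjusting for it blocks the indirect effect. For the total causal effect of variant, use the unadjusted pooled rates.
So P(outcome | do(Variant R)) is just the pooled rate for Variant R: 560/2250 = 0.249.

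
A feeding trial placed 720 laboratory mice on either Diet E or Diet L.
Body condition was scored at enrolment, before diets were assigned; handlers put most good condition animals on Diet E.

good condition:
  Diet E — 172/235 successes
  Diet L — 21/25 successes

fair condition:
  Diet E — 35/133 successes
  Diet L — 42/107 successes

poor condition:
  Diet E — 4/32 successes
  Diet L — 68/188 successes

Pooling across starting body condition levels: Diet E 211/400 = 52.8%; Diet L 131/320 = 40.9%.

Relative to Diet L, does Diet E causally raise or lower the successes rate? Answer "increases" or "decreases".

decreases

Diet L is higher inside every starting body condition stratum but Diet E is higher in aggregate. Whether to stratify depends on how starting body condition relates to the diet.
Starting body condition differs across diets for reasons unrelated to any effect of the diet itself, and it separately predicts the outcome — a classic confounder. We must compare within starting body condition levels.
Within each level — good condition: 73.2% vs 84.0%; fair condition: 26.3% vs 39.3%; poor condition: 12.5% vs 36.2% — Diet L is higher every time.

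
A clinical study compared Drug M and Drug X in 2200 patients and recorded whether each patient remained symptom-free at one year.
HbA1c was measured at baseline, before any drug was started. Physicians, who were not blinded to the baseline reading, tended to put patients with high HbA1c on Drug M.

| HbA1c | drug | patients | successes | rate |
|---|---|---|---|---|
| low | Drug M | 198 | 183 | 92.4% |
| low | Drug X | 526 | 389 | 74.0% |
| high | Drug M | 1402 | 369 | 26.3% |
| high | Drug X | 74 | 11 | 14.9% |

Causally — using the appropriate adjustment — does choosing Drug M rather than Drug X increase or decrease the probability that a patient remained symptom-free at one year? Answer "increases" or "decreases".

Within every HbA1c level Drug M has the higher rate, yet pooled Drug X does — Simpson's reversal.
Since HbA1c is a pre-existing factor (not a product of the drug) and it affects the outcome on its own, it is a confounder. The stratified rates, not the pooled rate, identify the causal effect.
Within each level — low: 92.4% vs 74.0%; high: 26.3% vs 14.9% — Drug M is higher every time.

increases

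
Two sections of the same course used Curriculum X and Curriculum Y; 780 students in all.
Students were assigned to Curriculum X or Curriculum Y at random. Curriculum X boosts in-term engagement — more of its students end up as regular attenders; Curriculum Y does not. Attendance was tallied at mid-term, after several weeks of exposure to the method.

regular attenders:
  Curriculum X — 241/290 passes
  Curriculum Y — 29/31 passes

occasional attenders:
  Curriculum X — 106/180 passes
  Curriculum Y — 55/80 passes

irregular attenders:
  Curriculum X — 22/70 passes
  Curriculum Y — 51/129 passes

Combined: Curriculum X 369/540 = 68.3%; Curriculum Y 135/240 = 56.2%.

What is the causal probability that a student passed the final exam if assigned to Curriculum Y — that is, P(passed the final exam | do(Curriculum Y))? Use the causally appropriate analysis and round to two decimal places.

0.56

Stratifying would compare teaching methods among students the teaching methods themselves sorted into mid-term attendance groups — a form of selection on an intermediate. The unconditioned pooled rates give the total causal effect.
So P(outcome | do(Curriculum Y)) is just the pooled rate for Curriculum Y: 135/240 = 0.562.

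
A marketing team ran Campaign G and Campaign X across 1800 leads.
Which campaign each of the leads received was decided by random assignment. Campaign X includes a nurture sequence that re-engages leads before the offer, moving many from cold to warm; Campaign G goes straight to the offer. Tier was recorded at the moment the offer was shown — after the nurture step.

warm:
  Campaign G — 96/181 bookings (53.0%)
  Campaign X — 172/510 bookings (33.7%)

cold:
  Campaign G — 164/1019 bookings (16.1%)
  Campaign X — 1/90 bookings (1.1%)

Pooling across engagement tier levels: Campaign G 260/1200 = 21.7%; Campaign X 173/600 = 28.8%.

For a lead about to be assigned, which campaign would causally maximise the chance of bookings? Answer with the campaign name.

Engagement tier is downstream of the campaign. One should not condition on a consequence of treatment, so the overall rates are the right comparison.
Pooled: Campaign G 21.7% vs Campaign X 28.8%; Campaign X is higher overall.

Campaign X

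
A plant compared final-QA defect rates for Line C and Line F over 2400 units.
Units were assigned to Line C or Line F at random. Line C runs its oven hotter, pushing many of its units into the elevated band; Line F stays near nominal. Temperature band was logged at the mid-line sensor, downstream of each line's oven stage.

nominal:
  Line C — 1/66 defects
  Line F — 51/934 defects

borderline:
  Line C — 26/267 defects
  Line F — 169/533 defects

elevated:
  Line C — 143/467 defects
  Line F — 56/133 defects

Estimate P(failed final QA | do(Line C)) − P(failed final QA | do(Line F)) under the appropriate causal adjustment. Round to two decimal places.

In-process temperature band here is a post-treatment variable shaped by the line; conditioning on it would introduce bias rather than remove it. The overall comparison is the causal one.
The causal difference is the pooled difference: 0.212 − 0.172 = +0.040.

+0.04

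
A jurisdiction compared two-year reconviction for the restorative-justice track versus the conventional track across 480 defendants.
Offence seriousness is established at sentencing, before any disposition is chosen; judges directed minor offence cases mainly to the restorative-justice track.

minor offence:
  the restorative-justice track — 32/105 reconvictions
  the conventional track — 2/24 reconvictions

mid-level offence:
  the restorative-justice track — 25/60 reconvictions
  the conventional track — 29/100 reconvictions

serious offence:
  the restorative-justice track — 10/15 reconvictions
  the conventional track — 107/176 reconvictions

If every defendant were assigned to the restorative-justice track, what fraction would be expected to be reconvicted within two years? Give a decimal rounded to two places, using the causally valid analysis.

0.49

Here offence seriousness is a common cause — it drives both which disposition a case falls under and the outcome. The crude comparison mixes populations; the stratum-specific rates are the causally relevant ones.
Standardising the restorative-justice track to the population offence seriousness mix: 0.269·32/105 + 0.333·25/60 + 0.398·10/15 = 0.486.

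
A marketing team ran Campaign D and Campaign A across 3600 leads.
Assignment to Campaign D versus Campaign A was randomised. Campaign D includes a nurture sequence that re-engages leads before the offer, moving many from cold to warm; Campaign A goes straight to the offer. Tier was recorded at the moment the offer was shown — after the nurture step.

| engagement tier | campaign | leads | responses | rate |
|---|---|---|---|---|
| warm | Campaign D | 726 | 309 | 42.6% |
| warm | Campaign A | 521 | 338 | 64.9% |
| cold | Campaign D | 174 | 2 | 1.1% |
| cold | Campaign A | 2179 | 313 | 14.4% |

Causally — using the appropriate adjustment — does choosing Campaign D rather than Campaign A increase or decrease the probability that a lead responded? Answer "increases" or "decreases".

Within every engagement tier level Campaign A has the higher rate, yet pooled Campaign D does — Simpson's reversal.
Engagement tier lies on the pathway campaign → engagement tier → outcome, so adjusting for it blocks the indirect effect. For the total causal effect of campaign, use the unadjusted pooled rates.
Pooled: Campaign D 34.6% vs Campaign A 24.1%; Campaign D is higher overall.

increases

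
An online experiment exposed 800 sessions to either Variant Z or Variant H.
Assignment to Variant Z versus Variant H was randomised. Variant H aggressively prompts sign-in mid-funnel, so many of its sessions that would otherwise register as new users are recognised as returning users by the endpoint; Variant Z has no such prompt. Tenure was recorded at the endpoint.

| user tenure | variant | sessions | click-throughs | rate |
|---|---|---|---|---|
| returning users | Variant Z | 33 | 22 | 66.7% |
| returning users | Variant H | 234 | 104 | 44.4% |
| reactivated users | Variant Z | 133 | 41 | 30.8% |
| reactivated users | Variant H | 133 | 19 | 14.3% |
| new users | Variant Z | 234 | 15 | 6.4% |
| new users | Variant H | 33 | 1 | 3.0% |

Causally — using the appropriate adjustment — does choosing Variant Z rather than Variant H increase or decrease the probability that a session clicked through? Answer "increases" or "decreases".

decreases

Within every user tenure level Variant Z has the higher rate, yet pooled Variant H does — Simpson's reversal.
Stratifying would compare variants among sessions the variants themselves sorted into user tenure groups — a form of selection on an intermediate. The unconditioned pooled rates give the total causal effect.
Pooled: Variant Z 19.5% vs Variant H 31.0%; Variant H is higher overall.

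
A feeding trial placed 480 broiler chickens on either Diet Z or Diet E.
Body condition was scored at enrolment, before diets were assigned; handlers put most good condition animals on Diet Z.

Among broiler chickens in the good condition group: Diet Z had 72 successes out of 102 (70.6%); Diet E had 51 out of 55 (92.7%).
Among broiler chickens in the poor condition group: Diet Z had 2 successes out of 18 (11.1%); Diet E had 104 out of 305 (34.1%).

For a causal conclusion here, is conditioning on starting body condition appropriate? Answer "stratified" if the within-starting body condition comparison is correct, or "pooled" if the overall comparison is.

stratified

The starting body condition-specific comparison favours Diet E throughout, but the pooled figures favour Diet Z. The question is whether to condition on starting body condition.
Starting body condition is set before the diet has any effect — it is not caused by the diet — and it independently drives the outcome. That makes it a confounder, so the causal comparison is within starting body condition levels.
Within each level — good condition: 70.6% vs 92.7%; poor condition: 11.1% vs 34.1% — Diet E is higher every time.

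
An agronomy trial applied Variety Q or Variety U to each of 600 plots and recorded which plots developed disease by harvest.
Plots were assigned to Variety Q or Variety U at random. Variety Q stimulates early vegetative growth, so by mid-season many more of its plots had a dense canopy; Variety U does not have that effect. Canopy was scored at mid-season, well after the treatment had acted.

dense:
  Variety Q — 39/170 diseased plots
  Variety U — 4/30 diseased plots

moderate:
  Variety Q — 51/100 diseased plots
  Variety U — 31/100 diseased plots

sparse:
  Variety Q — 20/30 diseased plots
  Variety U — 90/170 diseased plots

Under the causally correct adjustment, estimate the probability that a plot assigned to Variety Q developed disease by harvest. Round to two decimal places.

0.37

The mid-season canopy-specific comparison favours Variety U throughout, but the pooled figures favour Variety Q. The question is whether to condition on mid-season canopy.
Stratifying would compare varietys among plots the varietys themselves sorted into mid-season canopy groups — a form of selection on an intermediate. The unconditioned pooled rates give the total causal effect.
So P(outcome | do(Variety Q)) is just the pooled rate for Variety Q: 110/300 = 0.367.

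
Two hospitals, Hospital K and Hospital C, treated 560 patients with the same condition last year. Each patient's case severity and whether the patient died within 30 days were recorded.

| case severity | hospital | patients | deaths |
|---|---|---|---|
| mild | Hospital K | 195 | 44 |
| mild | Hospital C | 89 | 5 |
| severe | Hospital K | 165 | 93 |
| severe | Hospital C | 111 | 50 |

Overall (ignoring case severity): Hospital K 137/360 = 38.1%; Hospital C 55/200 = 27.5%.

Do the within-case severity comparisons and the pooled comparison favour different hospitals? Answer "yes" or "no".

no

Within each case severity level (mild 22.6% vs 5.6%; severe 56.4% vs 45.0%), Hospital C has the lower rate every time. Pooled: 38.1% vs 27.5% — Hospital C has the lower rate overall. They agree.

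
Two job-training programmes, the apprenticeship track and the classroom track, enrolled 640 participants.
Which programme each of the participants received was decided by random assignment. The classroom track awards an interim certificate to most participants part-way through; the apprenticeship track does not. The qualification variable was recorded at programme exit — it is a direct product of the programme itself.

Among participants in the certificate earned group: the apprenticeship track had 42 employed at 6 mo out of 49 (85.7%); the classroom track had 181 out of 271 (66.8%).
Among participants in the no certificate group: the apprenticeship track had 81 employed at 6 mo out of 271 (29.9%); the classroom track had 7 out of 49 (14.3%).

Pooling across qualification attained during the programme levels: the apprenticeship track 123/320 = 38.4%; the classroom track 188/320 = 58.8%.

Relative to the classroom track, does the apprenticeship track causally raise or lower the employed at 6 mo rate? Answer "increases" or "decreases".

decreases

Stratifying would compare programmes among participants the programmes themselves sorted into qualification attained during the programme groups — a form of selection on an intermediate. The unconditioned pooled rates give the total causal effect.
Pooled: the apprenticeship track 38.4% vs the classroom track 58.8%; the classroom track is higher overall.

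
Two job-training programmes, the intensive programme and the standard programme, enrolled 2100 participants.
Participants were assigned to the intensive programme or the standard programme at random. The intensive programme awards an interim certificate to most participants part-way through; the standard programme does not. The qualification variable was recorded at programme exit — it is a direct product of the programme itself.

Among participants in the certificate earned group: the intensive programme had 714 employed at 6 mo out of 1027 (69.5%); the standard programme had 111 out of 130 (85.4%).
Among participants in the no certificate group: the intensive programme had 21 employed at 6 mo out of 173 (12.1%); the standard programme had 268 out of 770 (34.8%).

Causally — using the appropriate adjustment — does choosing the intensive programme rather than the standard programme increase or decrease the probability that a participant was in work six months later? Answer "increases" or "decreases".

increases

the standard programme is higher inside every qualification attained during the programme stratum but the intensive programme is higher in aggregate. Whether to stratify depends on how qualification attained during the programme relates to the programme.
Stratifying would compare programmes among participants the programmes themselves sorted into qualification attained during the programme groups — a form of selection on an intermediate. The unconditioned pooled rates give the total causal effect.
Pooled: the intensive programme 61.3% vs the standard programme 42.1%; the intensive programme is higher overall.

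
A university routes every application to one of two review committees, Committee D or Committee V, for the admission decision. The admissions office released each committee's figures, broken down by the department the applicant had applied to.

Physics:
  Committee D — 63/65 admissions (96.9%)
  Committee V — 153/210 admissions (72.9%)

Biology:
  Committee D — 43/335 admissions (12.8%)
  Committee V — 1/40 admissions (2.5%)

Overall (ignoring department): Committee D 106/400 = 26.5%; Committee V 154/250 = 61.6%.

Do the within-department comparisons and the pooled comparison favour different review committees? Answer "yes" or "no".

yes

Within each department level (Physics 96.9% vs 72.9%; Biology 12.8% vs 2.5%), Committee D has the higher rate every time. Pooled: 26.5% vs 61.6% — Committee V has the higher rate overall. The two comparisons disagree.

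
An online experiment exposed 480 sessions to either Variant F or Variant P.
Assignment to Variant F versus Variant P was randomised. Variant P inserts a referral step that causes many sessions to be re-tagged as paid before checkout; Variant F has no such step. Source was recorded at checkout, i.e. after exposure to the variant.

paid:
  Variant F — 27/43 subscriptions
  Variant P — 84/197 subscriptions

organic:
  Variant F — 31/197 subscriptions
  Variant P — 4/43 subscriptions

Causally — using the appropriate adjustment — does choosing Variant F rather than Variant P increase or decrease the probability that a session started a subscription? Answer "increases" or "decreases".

The traffic source-specific comparison favours Variant F throughout, but the pooled figures favour Variant P. The question is whether to condition on traffic source.
Traffic source is recorded after the variant and is itself shifted by it — it sits on the causal path from variant to outcome. Conditioning on a mediator would strip out part of the effect we want; the pooled comparison gives the total causal effect.
Pooled: Variant F 24.2% vs Variant P 36.7%; Variant P is higher overall.

decreases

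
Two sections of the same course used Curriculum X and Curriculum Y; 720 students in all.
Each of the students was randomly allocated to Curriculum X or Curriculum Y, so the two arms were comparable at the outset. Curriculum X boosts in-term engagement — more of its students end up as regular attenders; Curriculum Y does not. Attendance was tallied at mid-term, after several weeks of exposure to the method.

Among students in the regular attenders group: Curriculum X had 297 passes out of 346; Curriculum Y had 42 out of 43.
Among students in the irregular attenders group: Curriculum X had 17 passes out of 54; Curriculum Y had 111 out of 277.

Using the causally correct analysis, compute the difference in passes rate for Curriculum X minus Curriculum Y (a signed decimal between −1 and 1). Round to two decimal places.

Mid-term attendance here is a post-treatment variable shaped by the teaching method; conditioning on it would introduce bias rather than remove it. The overall comparison is the causal one.
The causal difference is the pooled difference: 0.785 − 0.478 = +0.307.

+0.31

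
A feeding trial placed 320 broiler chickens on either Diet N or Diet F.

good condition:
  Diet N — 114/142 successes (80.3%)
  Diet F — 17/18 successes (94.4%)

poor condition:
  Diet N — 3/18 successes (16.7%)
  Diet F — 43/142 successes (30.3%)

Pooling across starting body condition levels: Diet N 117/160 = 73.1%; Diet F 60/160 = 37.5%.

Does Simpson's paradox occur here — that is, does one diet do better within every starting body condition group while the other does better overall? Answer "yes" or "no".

yes

Within each starting body condition level (good condition 80.3% vs 94.4%; poor condition 16.7% vs 30.3%), Diet F has the higher rate every time. Pooled: 73.1% vs 37.5% — Diet N has the higher rate overall. The two comparisons disagree.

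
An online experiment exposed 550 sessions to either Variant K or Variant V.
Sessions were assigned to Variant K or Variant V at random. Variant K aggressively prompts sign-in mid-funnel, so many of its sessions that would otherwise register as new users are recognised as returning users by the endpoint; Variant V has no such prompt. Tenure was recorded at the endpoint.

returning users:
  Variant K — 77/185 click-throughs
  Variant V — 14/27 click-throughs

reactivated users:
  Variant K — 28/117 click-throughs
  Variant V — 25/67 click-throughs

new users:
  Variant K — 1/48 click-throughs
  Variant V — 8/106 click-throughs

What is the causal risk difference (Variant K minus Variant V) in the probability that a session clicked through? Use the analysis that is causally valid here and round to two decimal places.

Within every user tenure level Variant V has the higher rate, yet pooled Variant K does — Simpson's reversal.
Because the variant influences user tenure, user tenure is a post-treatment mediator, not a confounder. Stratifying on it would bias the estimate; the causal effect is the crude pooled difference.
The causal difference is the pooled difference: 0.303 − 0.235 = +0.068.

+0.07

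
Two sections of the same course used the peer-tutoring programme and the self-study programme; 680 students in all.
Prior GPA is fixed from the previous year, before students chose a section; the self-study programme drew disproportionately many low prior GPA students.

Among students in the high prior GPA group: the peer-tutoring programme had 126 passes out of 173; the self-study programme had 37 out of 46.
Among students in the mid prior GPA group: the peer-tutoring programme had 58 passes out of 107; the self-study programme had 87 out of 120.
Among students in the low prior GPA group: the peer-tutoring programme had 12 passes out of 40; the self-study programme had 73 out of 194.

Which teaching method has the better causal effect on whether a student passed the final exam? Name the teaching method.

Since prior GPA band is a pre-existing factor (not a product of the teaching method) and it affects the outcome on its own, it is a confounder. The stratified rates, not the pooled rate, identify the causal effect.
Within each level — high prior GPA: 72.8% vs 80.4%; mid prior GPA: 54.2% vs 72.5%; low prior GPA: 30.0% vs 37.6% — the self-study programme is higher every time.

the self-study programme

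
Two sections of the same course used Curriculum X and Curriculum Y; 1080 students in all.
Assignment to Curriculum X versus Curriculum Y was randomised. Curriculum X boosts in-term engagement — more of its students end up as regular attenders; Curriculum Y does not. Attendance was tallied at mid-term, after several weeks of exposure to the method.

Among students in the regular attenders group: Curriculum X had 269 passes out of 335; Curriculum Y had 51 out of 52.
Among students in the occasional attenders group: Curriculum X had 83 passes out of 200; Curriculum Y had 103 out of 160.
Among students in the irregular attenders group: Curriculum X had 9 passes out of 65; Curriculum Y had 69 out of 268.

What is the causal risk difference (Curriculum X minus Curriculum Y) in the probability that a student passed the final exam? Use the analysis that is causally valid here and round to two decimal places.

Because the teaching method influences mid-term attendance, mid-term attendance is a post-treatment mediator, not a confounder. Stratifying on it would bias the estimate; the causal effect is the crude pooled difference.
The causal difference is the pooled difference: 0.602 − 0.465 = +0.137.

+0.14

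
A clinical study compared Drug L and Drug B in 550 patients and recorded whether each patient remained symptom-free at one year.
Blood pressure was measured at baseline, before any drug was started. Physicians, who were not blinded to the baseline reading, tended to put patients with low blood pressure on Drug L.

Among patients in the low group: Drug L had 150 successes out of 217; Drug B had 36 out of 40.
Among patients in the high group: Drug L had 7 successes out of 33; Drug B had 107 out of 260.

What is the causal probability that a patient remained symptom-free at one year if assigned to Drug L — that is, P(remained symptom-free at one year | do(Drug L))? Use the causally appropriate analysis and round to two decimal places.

Within every blood pressure level Drug B has the higher rate, yet pooled Drug L does — Simpson's reversal.
Here blood pressure is a common cause — it drives both which drug a case falls under and the outcome. The crude comparison mixes populations; the stratum-specific rates are the causally relevant ones.
Standardising Drug L to the population blood pressure mix: 0.467·150/217 + 0.533·7/33 = 0.436.

0.44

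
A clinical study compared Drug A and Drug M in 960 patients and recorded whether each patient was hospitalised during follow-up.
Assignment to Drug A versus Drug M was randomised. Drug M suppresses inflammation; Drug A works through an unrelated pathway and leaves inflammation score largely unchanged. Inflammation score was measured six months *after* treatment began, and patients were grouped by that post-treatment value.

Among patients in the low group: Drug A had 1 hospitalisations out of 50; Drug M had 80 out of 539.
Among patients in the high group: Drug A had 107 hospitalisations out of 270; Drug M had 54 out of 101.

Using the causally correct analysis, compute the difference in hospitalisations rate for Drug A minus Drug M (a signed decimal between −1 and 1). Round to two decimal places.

Stratifying would compare drugs among patients the drugs themselves sorted into inflammation score groups — a form of selection on an intermediate. The unconditioned pooled rates give the total causal effect.
The causal difference is the pooled difference: 0.338 − 0.209 = +0.128.

+0.13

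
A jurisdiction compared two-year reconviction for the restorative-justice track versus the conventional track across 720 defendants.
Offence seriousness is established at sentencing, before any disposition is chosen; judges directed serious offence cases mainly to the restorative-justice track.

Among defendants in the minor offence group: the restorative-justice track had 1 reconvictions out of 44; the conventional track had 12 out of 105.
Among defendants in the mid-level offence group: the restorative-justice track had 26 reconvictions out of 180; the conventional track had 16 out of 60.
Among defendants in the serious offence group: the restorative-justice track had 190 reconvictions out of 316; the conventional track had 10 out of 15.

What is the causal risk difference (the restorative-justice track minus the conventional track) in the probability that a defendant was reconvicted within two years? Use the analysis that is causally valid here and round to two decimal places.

the restorative-justice track is lower inside every offence seriousness stratum but the conventional track is lower in aggregate. Whether to stratify depends on how offence seriousness relates to the disposition.
The imbalance in offence seriousness arose from how defendants were allocated, not from anything the disposition did; and offence seriousness independently affects the outcome. The pooled gap is confounded — condition on offence seriousness.
Adjusting over the population distribution of offence seriousness: 0.207·(0.023−0.114) + 0.333·(0.144−0.267) + 0.460·(0.601−0.667) = -0.090.

-0.09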